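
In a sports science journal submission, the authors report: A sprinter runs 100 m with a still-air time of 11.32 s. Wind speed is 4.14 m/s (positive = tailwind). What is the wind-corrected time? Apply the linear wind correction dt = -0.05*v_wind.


dt = -0.05 * v_wind = -0.05 * 4.14 = -0.207 s
t_corrected = t_still + dt = 11.32 + (-0.207)
t_corrected = 11.113 s

11.113 s


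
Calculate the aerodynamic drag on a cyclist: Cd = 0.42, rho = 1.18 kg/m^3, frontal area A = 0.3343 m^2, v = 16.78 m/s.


Fd = 0.5 * Cd * rho * A * v^2
Fd = 0.5 * 0.42 * 1.18 * 0.3343 * 16.78^2
v^2 = 281.5684
Fd = 0.5 * 0.42 * 1.18 * 0.3343 * 281.5684 = 23.325 N

23.325 N


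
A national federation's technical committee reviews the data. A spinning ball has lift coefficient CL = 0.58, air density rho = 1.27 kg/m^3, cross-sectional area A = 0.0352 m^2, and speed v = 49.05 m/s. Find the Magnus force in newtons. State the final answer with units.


FM = 0.5 * CL * rho * A * v^2
FM = 0.5 * 0.58 * 1.27 * 0.0352 * 49.05^2
v^2 = 2405.9025
FM = 0.5 * 0.58 * 1.27 * 0.0352 * 2405.9025 = 31.1905 N

31.1905 N


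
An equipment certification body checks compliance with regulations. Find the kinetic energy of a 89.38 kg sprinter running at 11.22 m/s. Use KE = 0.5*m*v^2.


KE = 0.5 * m * v^2
KE = 0.5 * 89.38 * 11.22^2
KE = 0.5 * 89.38 * 125.8884 = 5625.9526 J

5625.9526 J


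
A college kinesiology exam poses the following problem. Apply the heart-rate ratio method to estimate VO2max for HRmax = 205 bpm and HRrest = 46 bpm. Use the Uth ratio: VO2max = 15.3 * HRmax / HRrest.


VO2max = 15.3 * HRmax / HRrest
VO2max = 15.3 * 205 / 46
VO2max = 3136.5 / 46 = 68.1848 mL/kg/min

68.1848 mL/kg/min


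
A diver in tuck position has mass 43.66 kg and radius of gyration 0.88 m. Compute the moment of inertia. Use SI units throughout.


I = m * k^2
I = 43.66 * 0.88^2
I = 43.66 * 0.7744 = 33.8103 kg*m^2

33.8103 kg*m^2


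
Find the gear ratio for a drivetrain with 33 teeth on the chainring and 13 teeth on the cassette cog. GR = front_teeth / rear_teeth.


GR = front_teeth / rear_teeth
GR = 33 / 13
GR = 2.5385

2.5385


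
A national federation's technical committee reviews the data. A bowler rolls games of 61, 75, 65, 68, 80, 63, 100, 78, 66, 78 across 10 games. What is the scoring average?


Average = sum / n
Sum = 734
Average = 734 / 10 = 73.4

73.4


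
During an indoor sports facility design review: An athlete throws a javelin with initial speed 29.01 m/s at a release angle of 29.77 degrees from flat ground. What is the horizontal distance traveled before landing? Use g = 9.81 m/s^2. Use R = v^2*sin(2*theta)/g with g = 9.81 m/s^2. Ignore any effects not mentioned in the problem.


R = v^2 * sin(2*theta) / g
Convert angle to radians: theta = 29.77 deg = 0.5196 rad
sin(2*theta) = sin(1.0392) = 0.862
R = 29.01^2 * 0.862 / 9.81
R = 841.5801 * 0.862 / 9.81 = 73.9478 m

73.9478 m


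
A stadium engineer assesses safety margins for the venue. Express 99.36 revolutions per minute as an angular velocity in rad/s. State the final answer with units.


omega = RPM * 2 * pi / 60
omega = 99.36 * 2 * 3.14159 / 60
omega = 624.2973 / 60 = 10.405 rad/s

10.405 rad/s


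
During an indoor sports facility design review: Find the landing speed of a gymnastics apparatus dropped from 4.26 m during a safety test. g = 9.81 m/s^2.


v = sqrt(2 * g * h)
v = sqrt(2 * 9.81 * 4.26)
v = sqrt(83.5812) = 9.1423 m/s

9.1423 m/s


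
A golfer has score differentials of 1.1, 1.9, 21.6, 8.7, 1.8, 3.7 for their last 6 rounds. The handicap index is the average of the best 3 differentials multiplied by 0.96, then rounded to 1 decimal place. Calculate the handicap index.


All differentials: 1.1, 1.9, 21.6, 8.7, 1.8, 3.7
Sorted: 1.1, 1.8, 1.9, 3.7, 8.7, 21.6
Best 3: 1.1, 1.8, 1.9
Average of best = 4.8 / 3 = 1.6
Raw index = 1.6 * 0.96 = 1.536
Handicap index = round(1.536, 1) = 1.5

1.5


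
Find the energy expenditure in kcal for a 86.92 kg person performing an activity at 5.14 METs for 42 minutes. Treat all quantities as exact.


kcal = MET * mass * time_hr
Convert time: 42 min = 0.7 hr
kcal = 5.14 * 86.92 * 0.7
kcal = 312.7382 kcal

312.7382 kcal


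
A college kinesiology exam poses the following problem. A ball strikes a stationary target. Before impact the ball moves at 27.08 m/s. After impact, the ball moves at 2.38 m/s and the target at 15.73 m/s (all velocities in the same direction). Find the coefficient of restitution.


e = (v2_after - v1_after) / (v1_before - v2_before)
Numerator = 15.73 - 2.38 = 13.35
Denominator = 27.08 - 0 = 27.08
e = 13.35 / 27.08 = 0.493

0.493


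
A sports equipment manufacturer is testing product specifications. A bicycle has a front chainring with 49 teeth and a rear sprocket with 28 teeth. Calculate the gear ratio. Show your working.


GR = front_teeth / rear_teeth
GR = 49 / 28
GR = 1.75

1.75


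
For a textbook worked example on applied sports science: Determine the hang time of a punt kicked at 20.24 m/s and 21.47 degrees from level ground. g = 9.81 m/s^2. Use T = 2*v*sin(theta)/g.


T = 2*v*sin(theta)/g
sin(theta) = sin(21.47 deg) = 0.366
T = 2*20.24*0.366 / 9.81
T = 14.8162 / 9.81 = 1.5103 s

1.5103 s


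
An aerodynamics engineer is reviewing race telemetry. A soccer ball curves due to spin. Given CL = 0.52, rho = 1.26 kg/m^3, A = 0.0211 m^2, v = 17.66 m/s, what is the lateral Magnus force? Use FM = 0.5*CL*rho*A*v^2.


FM = 0.5 * CL * rho * A * v^2
FM = 0.5 * 0.52 * 1.26 * 0.0211 * 17.66^2
v^2 = 311.8756
FM = 0.5 * 0.52 * 1.26 * 0.0211 * 311.8756 = 2.1558 N

2.1558 N


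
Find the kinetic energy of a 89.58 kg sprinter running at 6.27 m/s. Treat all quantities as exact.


KE = 0.5 * m * v^2
KE = 0.5 * 89.58 * 6.27^2
KE = 0.5 * 89.58 * 39.3129 = 1760.8248 J

1760.8248 J


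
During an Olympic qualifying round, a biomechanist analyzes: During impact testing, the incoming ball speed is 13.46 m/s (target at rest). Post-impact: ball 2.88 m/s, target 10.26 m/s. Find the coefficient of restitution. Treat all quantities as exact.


e = (v2_after - v1_after) / (v1_before - v2_before)
Numerator = 10.26 - 2.88 = 7.38
Denominator = 13.46 - 0 = 13.46
e = 7.38 / 13.46 = 0.5483

0.5483


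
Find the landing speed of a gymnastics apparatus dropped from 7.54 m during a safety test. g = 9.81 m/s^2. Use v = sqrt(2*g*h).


v = sqrt(2 * g * h)
v = sqrt(2 * 9.81 * 7.54)
v = sqrt(147.9348) = 12.1628 m/s

12.1628 m/s


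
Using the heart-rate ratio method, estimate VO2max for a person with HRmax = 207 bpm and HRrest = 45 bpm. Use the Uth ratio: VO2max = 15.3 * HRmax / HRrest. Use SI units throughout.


VO2max = 15.3 * HRmax / HRrest
VO2max = 15.3 * 207 / 45
VO2max = 3167.1 / 45 = 70.38 mL/kg/min

70.38 mL/kg/min


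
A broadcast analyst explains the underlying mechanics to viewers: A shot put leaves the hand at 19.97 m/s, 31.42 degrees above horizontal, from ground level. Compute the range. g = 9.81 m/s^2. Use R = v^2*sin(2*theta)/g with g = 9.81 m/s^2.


R = v^2 * sin(2*theta) / g
Convert angle to radians: theta = 31.42 deg = 0.5484 rad
sin(2*theta) = sin(1.0968) = 0.8897
R = 19.97^2 * 0.8897 / 9.81
R = 398.8009 * 0.8897 / 9.81 = 36.17 m

36.17 m


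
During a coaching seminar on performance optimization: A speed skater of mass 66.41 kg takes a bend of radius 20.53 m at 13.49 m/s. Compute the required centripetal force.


Fc = m * v^2 / r
v^2 = 13.49^2 = 181.9801
Fc = 66.41 * 181.9801 / 20.53
Fc = 12085.2984 / 20.53 = 588.6653 N

588.6653 N


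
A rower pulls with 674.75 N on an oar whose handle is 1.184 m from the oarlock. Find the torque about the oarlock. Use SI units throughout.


tau = F * d
tau = 674.75 * 1.184
tau = 798.904 N*m

798.904 N*m


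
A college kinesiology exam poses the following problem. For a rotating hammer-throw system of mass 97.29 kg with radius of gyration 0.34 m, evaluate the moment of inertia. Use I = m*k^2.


I = m * k^2
I = 97.29 * 0.34^2
I = 97.29 * 0.1156 = 11.2467 kg*m^2

11.2467 kg*m^2


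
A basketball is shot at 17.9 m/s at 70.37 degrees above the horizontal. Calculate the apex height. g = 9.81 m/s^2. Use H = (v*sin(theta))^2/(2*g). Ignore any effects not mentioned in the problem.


H = (v*sin(theta))^2 / (2*g)
vy = v*sin(theta) = 17.9 * sin(70.37 deg) = 16.8597 m/s
H = vy^2 / (2*g) = 284.2489 / (2*9.81)
H = 284.2489 / 19.62 = 14.4877 m

14.4877 m


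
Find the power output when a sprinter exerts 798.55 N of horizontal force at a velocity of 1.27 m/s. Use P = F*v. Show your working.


P = F * v
P = 798.55 * 1.27
P = 1014.1585 W

1014.1585 W


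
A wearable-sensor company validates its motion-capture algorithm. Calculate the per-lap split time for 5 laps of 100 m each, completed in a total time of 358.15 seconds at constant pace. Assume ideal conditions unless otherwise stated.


Split time = total_time / n_laps = 358.15 / 5
Split time = 71.63 s per lap

71.63 s


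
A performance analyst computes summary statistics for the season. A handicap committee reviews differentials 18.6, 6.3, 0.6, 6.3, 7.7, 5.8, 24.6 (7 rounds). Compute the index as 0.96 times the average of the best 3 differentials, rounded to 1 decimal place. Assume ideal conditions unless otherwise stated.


All differentials: 18.6, 6.3, 0.6, 6.3, 7.7, 5.8, 24.6
Sorted: 0.6, 5.8, 6.3, 6.3, 7.7, 18.6, 24.6
Best 3: 0.6, 5.8, 6.3
Average of best = 12.7 / 3 = 4.2333
Raw index = 4.2333 * 0.96 = 4.064
Handicap index = round(4.064, 1) = 4.1

4.1


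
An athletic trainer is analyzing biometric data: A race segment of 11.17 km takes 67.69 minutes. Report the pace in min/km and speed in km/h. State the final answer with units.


Pace = time / distance = 67.69 min / 11.17 km = 6.06 min/km
Speed = distance / time_in_hours = 11.17 / 1.1282 hr
Speed = 9.901 km/h

6.06 min/km, 9.901 km/h


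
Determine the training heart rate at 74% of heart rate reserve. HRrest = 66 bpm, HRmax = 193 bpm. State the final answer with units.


Target = HRrest + pct*(HRmax - HRrest)
Heart rate reserve = HRmax - HRrest = 193 - 66 = 127 bpm
Fraction = 74% = 0.74
Target = 66 + 0.74 * 127
Target = 66 + 93.98 = 159.98 bpm

159.98 bpm


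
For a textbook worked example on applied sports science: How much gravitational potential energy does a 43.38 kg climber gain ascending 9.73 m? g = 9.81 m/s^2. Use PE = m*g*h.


PE = m * g * h
PE = 43.38 * 9.81 * 9.73
PE = 425.5578 * 9.73 = 4140.6774 J

4140.6774 J


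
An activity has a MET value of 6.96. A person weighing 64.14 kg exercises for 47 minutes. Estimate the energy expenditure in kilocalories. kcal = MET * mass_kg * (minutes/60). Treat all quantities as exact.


kcal = MET * mass * time_hr
Convert time: 47 min = 0.7833 hr
kcal = 6.96 * 64.14 * 0.7833
kcal = 349.6913 kcal

349.6913 kcal


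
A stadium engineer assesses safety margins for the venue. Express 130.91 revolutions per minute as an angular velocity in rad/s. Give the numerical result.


omega = RPM * 2 * pi / 60
omega = 130.91 * 2 * 3.14159 / 60
omega = 822.5318 / 60 = 13.7089 rad/s

13.7089 rad/s


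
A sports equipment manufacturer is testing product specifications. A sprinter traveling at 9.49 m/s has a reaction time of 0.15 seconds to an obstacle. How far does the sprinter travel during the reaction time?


d = v * t
d = 9.49 * 0.15
d = 1.4235 m

1.4235 m


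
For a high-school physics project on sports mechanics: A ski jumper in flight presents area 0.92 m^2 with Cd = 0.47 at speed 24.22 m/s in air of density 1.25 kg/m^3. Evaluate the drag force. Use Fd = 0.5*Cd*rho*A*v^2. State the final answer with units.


Fd = 0.5 * Cd * rho * A * v^2
Fd = 0.5 * 0.47 * 1.25 * 0.92 * 24.22^2
v^2 = 586.6084
Fd = 0.5 * 0.47 * 1.25 * 0.92 * 586.6084 = 158.5309 N

158.5309 N


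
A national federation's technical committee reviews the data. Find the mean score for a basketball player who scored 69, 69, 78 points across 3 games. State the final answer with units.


Average = sum / n
Sum = 216
Average = 216 / 3 = 72

72


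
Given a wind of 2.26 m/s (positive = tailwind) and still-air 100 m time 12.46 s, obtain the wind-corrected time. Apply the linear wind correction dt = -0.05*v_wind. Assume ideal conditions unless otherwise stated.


dt = -0.05 * v_wind = -0.05 * 2.26 = -0.113 s
t_corrected = t_still + dt = 12.46 + (-0.113)
t_corrected = 12.347 s

12.347 s


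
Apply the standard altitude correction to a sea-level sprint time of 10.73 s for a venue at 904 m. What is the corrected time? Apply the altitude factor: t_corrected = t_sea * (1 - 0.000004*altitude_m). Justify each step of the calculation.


Correction factor = 1 - 0.000004 * 904 = 0.996384
t_corrected = t_sea * factor = 10.73 * 0.996384
t_corrected = 10.6912 s

10.6912 s


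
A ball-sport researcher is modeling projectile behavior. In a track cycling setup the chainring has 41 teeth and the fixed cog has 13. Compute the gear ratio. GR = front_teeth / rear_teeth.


GR = front_teeth / rear_teeth
GR = 41 / 13
GR = 3.1538

3.1538


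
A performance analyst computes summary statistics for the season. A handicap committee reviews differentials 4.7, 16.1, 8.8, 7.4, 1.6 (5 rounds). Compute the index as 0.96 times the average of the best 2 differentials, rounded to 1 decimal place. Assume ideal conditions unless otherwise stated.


All differentials: 4.7, 16.1, 8.8, 7.4, 1.6
Sorted: 1.6, 4.7, 7.4, 8.8, 16.1
Best 2: 1.6, 4.7
Average of best = 6.3 / 2 = 3.15
Raw index = 3.15 * 0.96 = 3.024
Handicap index = round(3.024, 1) = 3.0

3.0


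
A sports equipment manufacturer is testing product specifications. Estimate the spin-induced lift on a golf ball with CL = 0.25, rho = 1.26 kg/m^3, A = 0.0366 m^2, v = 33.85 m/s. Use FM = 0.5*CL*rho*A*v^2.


FM = 0.5 * CL * rho * A * v^2
FM = 0.5 * 0.25 * 1.26 * 0.0366 * 33.85^2
v^2 = 1145.8225
FM = 0.5 * 0.25 * 1.26 * 0.0366 * 1145.8225 = 6.6051 N

6.6051 N


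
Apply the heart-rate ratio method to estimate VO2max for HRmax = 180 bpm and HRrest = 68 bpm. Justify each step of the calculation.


VO2max = 15.3 * HRmax / HRrest
VO2max = 15.3 * 180 / 68
VO2max = 2754 / 68 = 40.5 mL/kg/min

40.5 mL/kg/min


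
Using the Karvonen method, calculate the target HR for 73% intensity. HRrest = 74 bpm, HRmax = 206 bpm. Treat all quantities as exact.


Target = HRrest + pct*(HRmax - HRrest)
Heart rate reserve = HRmax - HRrest = 206 - 74 = 132 bpm
Fraction = 73% = 0.73
Target = 74 + 0.73 * 132
Target = 74 + 96.36 = 170.36 bpm

170.36 bpm


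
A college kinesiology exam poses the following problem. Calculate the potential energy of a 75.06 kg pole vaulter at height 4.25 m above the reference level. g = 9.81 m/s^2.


PE = m * g * h
PE = 75.06 * 9.81 * 4.25
PE = 736.3386 * 4.25 = 3129.439 J

3129.439 J


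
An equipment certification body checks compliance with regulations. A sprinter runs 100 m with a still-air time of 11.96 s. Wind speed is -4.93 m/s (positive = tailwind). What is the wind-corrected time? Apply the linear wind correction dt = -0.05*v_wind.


dt = -0.05 * v_wind = -0.05 * -4.93 = 0.2465 s
t_corrected = t_still + dt = 11.96 + (0.2465)
t_corrected = 12.2065 s

12.2065 s


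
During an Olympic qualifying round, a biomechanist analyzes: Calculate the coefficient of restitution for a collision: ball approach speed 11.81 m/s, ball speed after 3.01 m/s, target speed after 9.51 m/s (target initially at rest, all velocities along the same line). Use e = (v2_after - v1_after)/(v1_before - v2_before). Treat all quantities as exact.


e = (v2_after - v1_after) / (v1_before - v2_before)
Numerator = 9.51 - 3.01 = 6.5
Denominator = 11.81 - 0 = 11.81
e = 6.5 / 11.81 = 0.5504

0.5504


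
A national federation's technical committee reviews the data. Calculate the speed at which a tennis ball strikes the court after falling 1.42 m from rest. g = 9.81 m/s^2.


v = sqrt(2 * g * h)
v = sqrt(2 * 9.81 * 1.42)
v = sqrt(27.8604) = 5.2783 m/s

5.2783 m/s


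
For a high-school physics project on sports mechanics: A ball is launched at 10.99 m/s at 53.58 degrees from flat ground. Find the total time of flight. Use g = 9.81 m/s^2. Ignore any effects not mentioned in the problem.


T = 2*v*sin(theta)/g
sin(theta) = sin(53.58 deg) = 0.8047
T = 2*10.99*0.8047 / 9.81
T = 17.687 / 9.81 = 1.803 s

1.803 s


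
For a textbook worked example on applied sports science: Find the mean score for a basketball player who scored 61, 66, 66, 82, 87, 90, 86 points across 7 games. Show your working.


Average = sum / n
Sum = 538
Average = 538 / 7 = 76.8571

76.8571


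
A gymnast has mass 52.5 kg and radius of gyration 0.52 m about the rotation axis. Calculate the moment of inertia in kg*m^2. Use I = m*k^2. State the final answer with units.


I = m * k^2
I = 52.5 * 0.52^2
I = 52.5 * 0.2704 = 14.196 kg*m^2

14.196 kg*m^2


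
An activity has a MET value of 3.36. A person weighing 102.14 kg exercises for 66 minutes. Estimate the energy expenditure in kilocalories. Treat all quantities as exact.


kcal = MET * mass * time_hr
Convert time: 66 min = 1.1 hr
kcal = 3.36 * 102.14 * 1.1
kcal = 377.5094 kcal

377.5094 kcal


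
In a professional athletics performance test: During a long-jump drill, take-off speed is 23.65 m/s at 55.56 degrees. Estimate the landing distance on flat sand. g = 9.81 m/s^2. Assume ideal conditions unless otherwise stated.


R = v^2 * sin(2*theta) / g
Convert angle to radians: theta = 55.56 deg = 0.9697 rad
sin(2*theta) = sin(1.9394) = 0.9328
R = 23.65^2 * 0.9328 / 9.81
R = 559.3225 * 0.9328 / 9.81 = 53.1857 m

53.1857 m


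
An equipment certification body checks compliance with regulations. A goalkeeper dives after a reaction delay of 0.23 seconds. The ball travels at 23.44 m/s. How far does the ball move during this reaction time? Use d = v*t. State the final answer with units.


d = v * t
d = 23.44 * 0.23
d = 5.3912 m

5.3912 m


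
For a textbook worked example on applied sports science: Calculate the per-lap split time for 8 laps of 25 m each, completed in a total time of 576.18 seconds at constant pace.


Split time = total_time / n_laps = 576.18 / 8
Split time = 72.0225 s per lap

72.0225 s


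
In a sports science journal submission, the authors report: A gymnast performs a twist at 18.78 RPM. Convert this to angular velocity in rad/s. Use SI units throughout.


omega = RPM * 2 * pi / 60
omega = 18.78 * 2 * 3.14159 / 60
omega = 117.9982 / 60 = 1.9666 rad/s

1.9666 rad/s


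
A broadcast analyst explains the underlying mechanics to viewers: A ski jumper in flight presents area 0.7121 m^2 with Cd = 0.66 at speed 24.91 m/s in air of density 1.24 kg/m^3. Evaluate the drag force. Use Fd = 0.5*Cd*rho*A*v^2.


Fd = 0.5 * Cd * rho * A * v^2
Fd = 0.5 * 0.66 * 1.24 * 0.7121 * 24.91^2
v^2 = 620.5081
Fd = 0.5 * 0.66 * 1.24 * 0.7121 * 620.5081 = 180.8107 N

180.8107 N


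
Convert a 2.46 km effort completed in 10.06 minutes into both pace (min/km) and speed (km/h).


Pace = time / distance = 10.06 min / 2.46 km = 4.0894 min/km
Speed = distance / time_in_hours = 2.46 / 0.1677 hr
Speed = 14.672 km/h

4.0894 min/km, 14.672 km/h


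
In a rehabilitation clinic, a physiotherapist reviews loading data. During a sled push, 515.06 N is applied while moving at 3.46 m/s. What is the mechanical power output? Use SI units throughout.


P = F * v
P = 515.06 * 3.46
P = 1782.1076 W

1782.1076 W


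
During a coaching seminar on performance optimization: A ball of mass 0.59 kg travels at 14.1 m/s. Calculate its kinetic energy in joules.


KE = 0.5 * m * v^2
KE = 0.5 * 0.59 * 14.1^2
KE = 0.5 * 0.59 * 198.81 = 58.6489 J

58.6489 J


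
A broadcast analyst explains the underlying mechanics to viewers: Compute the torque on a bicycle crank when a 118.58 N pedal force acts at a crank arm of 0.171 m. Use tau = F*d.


tau = F * d
tau = 118.58 * 0.171
tau = 20.2772 N*m

20.2772 N*m


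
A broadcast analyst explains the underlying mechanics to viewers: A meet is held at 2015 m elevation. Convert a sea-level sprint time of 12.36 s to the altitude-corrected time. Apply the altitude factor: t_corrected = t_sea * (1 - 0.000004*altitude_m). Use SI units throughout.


Correction factor = 1 - 0.000004 * 2015 = 0.99194
t_corrected = t_sea * factor = 12.36 * 0.99194
t_corrected = 12.2604 s

12.2604 s


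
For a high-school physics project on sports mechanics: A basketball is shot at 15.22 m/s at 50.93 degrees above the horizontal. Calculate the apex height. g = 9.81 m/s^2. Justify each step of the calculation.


H = (v*sin(theta))^2 / (2*g)
vy = v*sin(theta) = 15.22 * sin(50.93 deg) = 11.8165 m/s
H = vy^2 / (2*g) = 139.6285 / (2*9.81)
H = 139.6285 / 19.62 = 7.1166 m

7.1166 m


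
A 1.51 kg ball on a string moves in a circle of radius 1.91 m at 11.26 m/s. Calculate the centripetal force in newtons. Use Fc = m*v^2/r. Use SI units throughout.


Fc = m * v^2 / r
v^2 = 11.26^2 = 126.7876
Fc = 1.51 * 126.7876 / 1.91
Fc = 191.4493 / 1.91 = 100.2352 N

100.2352 N


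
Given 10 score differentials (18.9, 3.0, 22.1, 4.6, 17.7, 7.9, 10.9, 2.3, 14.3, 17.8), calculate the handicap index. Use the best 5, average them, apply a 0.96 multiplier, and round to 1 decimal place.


All differentials: 18.9, 3.0, 22.1, 4.6, 17.7, 7.9, 10.9, 2.3, 14.3, 17.8
Sorted: 2.3, 3.0, 4.6, 7.9, 10.9, 14.3, 17.7, 17.8, 18.9, 22.1
Best 5: 2.3, 3.0, 4.6, 7.9, 10.9
Average of best = 28.7 / 5 = 5.74
Raw index = 5.74 * 0.96 = 5.5104
Handicap index = round(5.5104, 1) = 5.5

5.5


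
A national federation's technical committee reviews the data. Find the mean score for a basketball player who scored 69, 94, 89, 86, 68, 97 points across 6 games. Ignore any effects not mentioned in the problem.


Average = sum / n
Sum = 503
Average = 503 / 6 = 83.8333

83.8333


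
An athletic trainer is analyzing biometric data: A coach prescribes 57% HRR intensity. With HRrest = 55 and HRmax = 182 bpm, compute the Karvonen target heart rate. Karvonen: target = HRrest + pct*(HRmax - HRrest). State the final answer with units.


Target = HRrest + pct*(HRmax - HRrest)
Heart rate reserve = HRmax - HRrest = 182 - 55 = 127 bpm
Fraction = 57% = 0.57
Target = 55 + 0.57 * 127
Target = 55 + 72.39 = 127.39 bpm

127.39 bpm


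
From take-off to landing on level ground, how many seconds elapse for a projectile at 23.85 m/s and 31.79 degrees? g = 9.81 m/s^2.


T = 2*v*sin(theta)/g
sin(theta) = sin(31.79 deg) = 0.5268
T = 2*23.85*0.5268 / 9.81
T = 25.1287 / 9.81 = 2.5615 s

2.5615 s


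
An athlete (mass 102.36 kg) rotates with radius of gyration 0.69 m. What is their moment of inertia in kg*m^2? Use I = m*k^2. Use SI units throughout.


I = m * k^2
I = 102.36 * 0.69^2
I = 102.36 * 0.4761 = 48.7336 kg*m^2

48.7336 kg*m^2


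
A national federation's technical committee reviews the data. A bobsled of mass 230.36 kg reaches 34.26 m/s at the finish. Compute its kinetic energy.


KE = 0.5 * m * v^2
KE = 0.5 * 230.36 * 34.26^2
KE = 0.5 * 230.36 * 1173.7476 = 135192.2486 J

135192.2486 J


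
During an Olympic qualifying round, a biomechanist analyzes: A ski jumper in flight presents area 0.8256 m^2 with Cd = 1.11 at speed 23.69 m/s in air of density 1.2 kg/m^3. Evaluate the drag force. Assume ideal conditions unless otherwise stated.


Fd = 0.5 * Cd * rho * A * v^2
Fd = 0.5 * 1.11 * 1.2 * 0.8256 * 23.69^2
v^2 = 561.2161
Fd = 0.5 * 1.11 * 1.2 * 0.8256 * 561.2161 = 308.5844 N

308.5844 N


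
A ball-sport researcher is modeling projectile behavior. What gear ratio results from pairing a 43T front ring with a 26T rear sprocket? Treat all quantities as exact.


GR = front_teeth / rear_teeth
GR = 43 / 26
GR = 1.6538

1.6538


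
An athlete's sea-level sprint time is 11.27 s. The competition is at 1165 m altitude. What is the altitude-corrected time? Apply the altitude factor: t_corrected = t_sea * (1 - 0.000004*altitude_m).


Correction factor = 1 - 0.000004 * 1165 = 0.99534
t_corrected = t_sea * factor = 11.27 * 0.99534
t_corrected = 11.2175 s

11.2175 s


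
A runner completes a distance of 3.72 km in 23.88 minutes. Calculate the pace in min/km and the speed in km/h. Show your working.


Pace = time / distance = 23.88 min / 3.72 km = 6.4194 min/km
Speed = distance / time_in_hours = 3.72 / 0.398 hr
Speed = 9.3467 km/h

6.4194 min/km, 9.3467 km/h


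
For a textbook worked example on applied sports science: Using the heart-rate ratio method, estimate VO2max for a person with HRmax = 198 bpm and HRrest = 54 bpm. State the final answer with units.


VO2max = 15.3 * HRmax / HRrest
VO2max = 15.3 * 198 / 54
VO2max = 3029.4 / 54 = 56.1 mL/kg/min

56.1 mL/kg/min


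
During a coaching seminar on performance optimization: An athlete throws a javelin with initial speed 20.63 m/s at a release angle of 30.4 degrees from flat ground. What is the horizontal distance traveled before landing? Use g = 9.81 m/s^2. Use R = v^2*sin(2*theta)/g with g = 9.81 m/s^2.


R = v^2 * sin(2*theta) / g
Convert angle to radians: theta = 30.4 deg = 0.5306 rad
sin(2*theta) = sin(1.0612) = 0.8729
R = 20.63^2 * 0.8729 / 9.81
R = 425.5969 * 0.8729 / 9.81 = 37.8708 m

37.8708 m


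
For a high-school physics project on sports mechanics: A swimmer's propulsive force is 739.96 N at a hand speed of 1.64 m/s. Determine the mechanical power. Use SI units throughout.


P = F * v
P = 739.96 * 1.64
P = 1213.5344 W

1213.5344 W


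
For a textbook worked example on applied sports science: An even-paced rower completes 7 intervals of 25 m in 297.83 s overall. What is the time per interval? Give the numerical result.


Split time = total_time / n_laps = 297.83 / 7
Split time = 42.5471 s per lap

42.5471 s


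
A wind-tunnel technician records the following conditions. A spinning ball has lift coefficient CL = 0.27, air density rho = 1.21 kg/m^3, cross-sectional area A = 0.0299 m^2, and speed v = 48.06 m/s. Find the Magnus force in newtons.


FM = 0.5 * CL * rho * A * v^2
FM = 0.5 * 0.27 * 1.21 * 0.0299 * 48.06^2
v^2 = 2309.7636
FM = 0.5 * 0.27 * 1.21 * 0.0299 * 2309.7636 = 11.2813 N

11.2813 N


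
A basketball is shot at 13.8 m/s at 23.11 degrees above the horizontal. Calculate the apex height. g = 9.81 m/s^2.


H = (v*sin(theta))^2 / (2*g)
vy = v*sin(theta) = 13.8 * sin(23.11 deg) = 5.4165 m/s
H = vy^2 / (2*g) = 29.3381 / (2*9.81)
H = 29.3381 / 19.62 = 1.4953 m

1.4953 m


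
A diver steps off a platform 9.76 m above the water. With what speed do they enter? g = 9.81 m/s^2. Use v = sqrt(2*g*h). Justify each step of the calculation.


v = sqrt(2 * g * h)
v = sqrt(2 * 9.81 * 9.76)
v = sqrt(191.4912) = 13.838 m/s

13.838 m/s


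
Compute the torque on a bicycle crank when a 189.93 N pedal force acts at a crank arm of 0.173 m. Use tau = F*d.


tau = F * d
tau = 189.93 * 0.173
tau = 32.8579 N*m

32.8579 N*m


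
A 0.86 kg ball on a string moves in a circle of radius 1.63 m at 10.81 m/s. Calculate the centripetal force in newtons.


Fc = m * v^2 / r
v^2 = 10.81^2 = 116.8561
Fc = 0.86 * 116.8561 / 1.63
Fc = 100.4962 / 1.63 = 61.6541 N

61.6541 N


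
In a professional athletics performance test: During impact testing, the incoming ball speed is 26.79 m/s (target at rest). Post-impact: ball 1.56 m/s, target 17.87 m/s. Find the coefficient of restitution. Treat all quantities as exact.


e = (v2_after - v1_after) / (v1_before - v2_before)
Numerator = 17.87 - 1.56 = 16.31
Denominator = 26.79 - 0 = 26.79
e = 16.31 / 26.79 = 0.6088

0.6088


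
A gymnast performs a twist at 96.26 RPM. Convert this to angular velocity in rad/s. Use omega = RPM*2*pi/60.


omega = RPM * 2 * pi / 60
omega = 96.26 * 2 * 3.14159 / 60
omega = 604.8194 / 60 = 10.0803 rad/s

10.0803 rad/s


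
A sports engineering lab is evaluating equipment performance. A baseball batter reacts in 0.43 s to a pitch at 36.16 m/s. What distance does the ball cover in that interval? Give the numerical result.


d = v * t
d = 36.16 * 0.43
d = 15.5488 m

15.5488 m


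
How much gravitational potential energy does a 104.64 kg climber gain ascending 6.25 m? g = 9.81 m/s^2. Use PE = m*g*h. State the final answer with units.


PE = m * g * h
PE = 104.64 * 9.81 * 6.25
PE = 1026.5184 * 6.25 = 6415.74 J

6415.74 J


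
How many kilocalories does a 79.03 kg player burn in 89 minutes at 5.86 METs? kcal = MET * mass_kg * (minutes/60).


kcal = MET * mass * time_hr
Convert time: 89 min = 1.4833 hr
kcal = 5.86 * 79.03 * 1.4833
kcal = 686.9551 kcal

686.9551 kcal


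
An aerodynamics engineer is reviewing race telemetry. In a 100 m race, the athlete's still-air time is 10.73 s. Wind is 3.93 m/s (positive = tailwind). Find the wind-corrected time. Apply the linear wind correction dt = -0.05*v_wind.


dt = -0.05 * v_wind = -0.05 * 3.93 = -0.1965 s
t_corrected = t_still + dt = 10.73 + (-0.1965)
t_corrected = 10.5335 s

10.5335 s


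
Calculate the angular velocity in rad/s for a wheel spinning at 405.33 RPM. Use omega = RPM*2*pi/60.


omega = RPM * 2 * pi / 60
omega = 405.33 * 2 * 3.14159 / 60
omega = 2546.7635 / 60 = 42.4461 rad/s

42.4461 rad/s


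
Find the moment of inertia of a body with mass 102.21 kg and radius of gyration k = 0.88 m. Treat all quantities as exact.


I = m * k^2
I = 102.21 * 0.88^2
I = 102.21 * 0.7744 = 79.1514 kg*m^2

79.1514 kg*m^2


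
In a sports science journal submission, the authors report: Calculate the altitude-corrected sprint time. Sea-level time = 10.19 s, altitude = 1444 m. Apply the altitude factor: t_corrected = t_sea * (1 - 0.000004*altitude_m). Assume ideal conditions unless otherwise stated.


Correction factor = 1 - 0.000004 * 1444 = 0.994224
t_corrected = t_sea * factor = 10.19 * 0.994224
t_corrected = 10.1311 s

10.1311 s


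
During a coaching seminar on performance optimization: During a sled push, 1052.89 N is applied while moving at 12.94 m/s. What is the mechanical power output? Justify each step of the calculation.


P = F * v
P = 1052.89 * 12.94
P = 13624.3966 W

13624.3966 W


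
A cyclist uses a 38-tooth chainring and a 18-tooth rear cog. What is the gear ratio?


GR = front_teeth / rear_teeth
GR = 38 / 18
GR = 2.1111

2.1111


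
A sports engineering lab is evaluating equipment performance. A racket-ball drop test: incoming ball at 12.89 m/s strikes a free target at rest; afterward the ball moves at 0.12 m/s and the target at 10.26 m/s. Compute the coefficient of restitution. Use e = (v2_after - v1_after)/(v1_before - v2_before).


e = (v2_after - v1_after) / (v1_before - v2_before)
Numerator = 10.26 - 0.12 = 10.14
Denominator = 12.89 - 0 = 12.89
e = 10.14 / 12.89 = 0.7867

0.7867


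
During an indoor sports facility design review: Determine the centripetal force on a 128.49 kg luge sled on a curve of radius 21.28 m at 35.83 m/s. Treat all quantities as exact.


Fc = m * v^2 / r
v^2 = 35.83^2 = 1283.7889
Fc = 128.49 * 1283.7889 / 21.28
Fc = 164954.0358 / 21.28 = 7751.5994 N

7751.5994 N


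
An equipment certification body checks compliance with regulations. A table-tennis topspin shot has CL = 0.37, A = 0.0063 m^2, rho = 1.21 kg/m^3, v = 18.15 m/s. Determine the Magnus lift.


FM = 0.5 * CL * rho * A * v^2
FM = 0.5 * 0.37 * 1.21 * 0.0063 * 18.15^2
v^2 = 329.4225
FM = 0.5 * 0.37 * 1.21 * 0.0063 * 329.4225 = 0.4646 N

0.4646 N


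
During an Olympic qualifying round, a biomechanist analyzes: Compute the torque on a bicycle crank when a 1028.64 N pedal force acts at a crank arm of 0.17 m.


tau = F * d
tau = 1028.64 * 0.17
tau = 174.8688 N*m

174.8688 N*m


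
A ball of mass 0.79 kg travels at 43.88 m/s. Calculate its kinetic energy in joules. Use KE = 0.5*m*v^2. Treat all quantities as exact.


KE = 0.5 * m * v^2
KE = 0.5 * 0.79 * 43.88^2
KE = 0.5 * 0.79 * 1925.4544 = 760.5545 J

760.5545 J


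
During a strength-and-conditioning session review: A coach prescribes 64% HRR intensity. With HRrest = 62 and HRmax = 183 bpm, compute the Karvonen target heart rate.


Target = HRrest + pct*(HRmax - HRrest)
Heart rate reserve = HRmax - HRrest = 183 - 62 = 121 bpm
Fraction = 64% = 0.64
Target = 62 + 0.64 * 121
Target = 62 + 77.44 = 139.44 bpm

139.44 bpm


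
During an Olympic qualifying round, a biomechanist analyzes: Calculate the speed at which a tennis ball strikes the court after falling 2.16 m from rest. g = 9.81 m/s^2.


v = sqrt(2 * g * h)
v = sqrt(2 * 9.81 * 2.16)
v = sqrt(42.3792) = 6.5099 m/s

6.5099 m/s


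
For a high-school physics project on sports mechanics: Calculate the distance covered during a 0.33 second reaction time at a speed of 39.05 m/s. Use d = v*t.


d = v * t
d = 39.05 * 0.33
d = 12.8865 m

12.8865 m


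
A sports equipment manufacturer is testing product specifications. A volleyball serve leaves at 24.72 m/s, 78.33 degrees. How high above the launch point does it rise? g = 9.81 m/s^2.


H = (v*sin(theta))^2 / (2*g)
vy = v*sin(theta) = 24.72 * sin(78.33 deg) = 24.209 m/s
H = vy^2 / (2*g) = 586.0761 / (2*9.81)
H = 586.0761 / 19.62 = 29.8714 m

29.8714 m


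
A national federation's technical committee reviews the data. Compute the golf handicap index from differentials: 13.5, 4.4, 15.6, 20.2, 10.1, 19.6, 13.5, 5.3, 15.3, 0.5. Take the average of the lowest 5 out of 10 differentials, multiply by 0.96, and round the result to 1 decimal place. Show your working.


All differentials: 13.5, 4.4, 15.6, 20.2, 10.1, 19.6, 13.5, 5.3, 15.3, 0.5
Sorted: 0.5, 4.4, 5.3, 10.1, 13.5, 13.5, 15.3, 15.6, 19.6, 20.2
Best 5: 0.5, 4.4, 5.3, 10.1, 13.5
Average of best = 33.8 / 5 = 6.76
Raw index = 6.76 * 0.96 = 6.4896
Handicap index = round(6.4896, 1) = 6.5

6.5


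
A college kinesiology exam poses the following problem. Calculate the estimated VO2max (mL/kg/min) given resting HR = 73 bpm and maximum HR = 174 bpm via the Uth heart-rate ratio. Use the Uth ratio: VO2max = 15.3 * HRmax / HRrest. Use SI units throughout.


VO2max = 15.3 * HRmax / HRrest
VO2max = 15.3 * 174 / 73
VO2max = 2662.2 / 73 = 36.4685 mL/kg/min

36.4685 mL/kg/min


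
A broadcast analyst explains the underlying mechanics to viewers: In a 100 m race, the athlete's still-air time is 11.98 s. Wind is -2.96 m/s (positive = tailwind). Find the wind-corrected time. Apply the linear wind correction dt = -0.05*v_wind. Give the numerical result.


dt = -0.05 * v_wind = -0.05 * -2.96 = 0.148 s
t_corrected = t_still + dt = 11.98 + (0.148)
t_corrected = 12.128 s

12.128 s


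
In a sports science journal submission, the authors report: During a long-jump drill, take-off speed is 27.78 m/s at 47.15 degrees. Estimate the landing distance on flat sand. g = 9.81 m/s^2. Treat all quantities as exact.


R = v^2 * sin(2*theta) / g
Convert angle to radians: theta = 47.15 deg = 0.8229 rad
sin(2*theta) = sin(1.6458) = 0.9972
R = 27.78^2 * 0.9972 / 9.81
R = 771.7284 * 0.9972 / 9.81 = 78.4461 m

78.4461 m


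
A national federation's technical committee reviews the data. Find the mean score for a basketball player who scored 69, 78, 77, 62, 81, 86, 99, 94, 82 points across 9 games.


Average = sum / n
Sum = 728
Average = 728 / 9 = 80.8889

80.8889


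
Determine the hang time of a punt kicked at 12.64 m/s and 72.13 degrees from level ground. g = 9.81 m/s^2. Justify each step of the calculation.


T = 2*v*sin(theta)/g
sin(theta) = sin(72.13 deg) = 0.9518
T = 2*12.64*0.9518 / 9.81
T = 24.0604 / 9.81 = 2.4526 s

2.4526 s


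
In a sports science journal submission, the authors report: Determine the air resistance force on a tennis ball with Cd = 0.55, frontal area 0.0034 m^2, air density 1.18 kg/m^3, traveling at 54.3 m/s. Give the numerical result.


Fd = 0.5 * Cd * rho * A * v^2
Fd = 0.5 * 0.55 * 1.18 * 0.0034 * 54.3^2
v^2 = 2948.49
Fd = 0.5 * 0.55 * 1.18 * 0.0034 * 2948.49 = 3.2531 N

3.2531 N


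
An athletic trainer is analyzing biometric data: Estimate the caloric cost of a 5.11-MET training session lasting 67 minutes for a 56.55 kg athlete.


kcal = MET * mass * time_hr
Convert time: 67 min = 1.1167 hr
kcal = 5.11 * 56.55 * 1.1167
kcal = 322.6837 kcal

322.6837 kcal


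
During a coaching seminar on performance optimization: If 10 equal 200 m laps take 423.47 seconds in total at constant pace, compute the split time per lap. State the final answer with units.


Split time = total_time / n_laps = 423.47 / 10
Split time = 42.347 s per lap

42.347 s


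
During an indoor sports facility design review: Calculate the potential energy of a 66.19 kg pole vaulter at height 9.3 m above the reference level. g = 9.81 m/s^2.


PE = m * g * h
PE = 66.19 * 9.81 * 9.3
PE = 649.3239 * 9.3 = 6038.7123 J

6038.7123 J


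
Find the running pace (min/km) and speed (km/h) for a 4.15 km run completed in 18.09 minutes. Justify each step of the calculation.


Pace = time / distance = 18.09 min / 4.15 km = 4.359 min/km
Speed = distance / time_in_hours = 4.15 / 0.3015 hr
Speed = 13.7645 km/h

4.359 min/km, 13.7645 km/h


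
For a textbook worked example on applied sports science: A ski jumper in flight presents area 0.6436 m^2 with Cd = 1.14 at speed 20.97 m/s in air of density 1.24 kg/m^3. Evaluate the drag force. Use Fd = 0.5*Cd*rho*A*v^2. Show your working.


Fd = 0.5 * Cd * rho * A * v^2
Fd = 0.5 * 1.14 * 1.24 * 0.6436 * 20.97^2
v^2 = 439.7409
Fd = 0.5 * 1.14 * 1.24 * 0.6436 * 439.7409 = 200.0366 N

200.0366 N


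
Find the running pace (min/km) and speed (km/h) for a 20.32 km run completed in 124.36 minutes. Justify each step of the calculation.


Pace = time / distance = 124.36 min / 20.32 km = 6.1201 min/km
Speed = distance / time_in_hours = 20.32 / 2.0727 hr
Speed = 9.8038 km/h

6.1201 min/km, 9.8038 km/h


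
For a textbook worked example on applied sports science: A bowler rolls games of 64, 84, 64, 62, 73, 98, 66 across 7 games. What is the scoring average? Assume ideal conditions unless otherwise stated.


Average = sum / n
Sum = 511
Average = 511 / 7 = 73

73


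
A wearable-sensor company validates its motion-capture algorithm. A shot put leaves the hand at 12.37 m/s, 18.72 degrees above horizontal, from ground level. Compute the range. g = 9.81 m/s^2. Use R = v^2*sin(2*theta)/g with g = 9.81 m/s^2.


R = v^2 * sin(2*theta) / g
Convert angle to radians: theta = 18.72 deg = 0.3267 rad
sin(2*theta) = sin(0.6535) = 0.6079
R = 12.37^2 * 0.6079 / 9.81
R = 153.0169 * 0.6079 / 9.81 = 9.4825 m

9.4825 m


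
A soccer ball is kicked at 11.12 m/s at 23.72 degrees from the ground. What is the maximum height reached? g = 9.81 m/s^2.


H = (v*sin(theta))^2 / (2*g)
vy = v*sin(theta) = 11.12 * sin(23.72 deg) = 4.4732 m/s
H = vy^2 / (2*g) = 20.0096 / (2*9.81)
H = 20.0096 / 19.62 = 1.0199 m

1.0199 m


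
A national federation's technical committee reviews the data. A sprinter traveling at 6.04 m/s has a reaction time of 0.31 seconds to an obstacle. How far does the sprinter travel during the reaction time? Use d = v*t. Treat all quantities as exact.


d = v * t
d = 6.04 * 0.31
d = 1.8724 m

1.8724 m


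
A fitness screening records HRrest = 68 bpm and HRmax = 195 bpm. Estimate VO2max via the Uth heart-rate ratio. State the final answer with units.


VO2max = 15.3 * HRmax / HRrest
VO2max = 15.3 * 195 / 68
VO2max = 2983.5 / 68 = 43.875 mL/kg/min

43.875 mL/kg/min


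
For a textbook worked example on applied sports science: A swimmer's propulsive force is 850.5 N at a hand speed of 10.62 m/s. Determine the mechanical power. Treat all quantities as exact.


P = F * v
P = 850.5 * 10.62
P = 9032.31 W

9032.31 W


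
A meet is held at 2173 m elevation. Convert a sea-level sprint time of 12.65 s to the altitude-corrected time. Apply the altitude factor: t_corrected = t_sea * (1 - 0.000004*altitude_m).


Correction factor = 1 - 0.000004 * 2173 = 0.991308
t_corrected = t_sea * factor = 12.65 * 0.991308
t_corrected = 12.54 s

12.54 s


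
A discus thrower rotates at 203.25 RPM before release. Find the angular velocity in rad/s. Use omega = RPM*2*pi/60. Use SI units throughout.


omega = RPM * 2 * pi / 60
omega = 203.25 * 2 * 3.14159 / 60
omega = 1277.0574 / 60 = 21.2843 rad/s

21.2843 rad/s
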